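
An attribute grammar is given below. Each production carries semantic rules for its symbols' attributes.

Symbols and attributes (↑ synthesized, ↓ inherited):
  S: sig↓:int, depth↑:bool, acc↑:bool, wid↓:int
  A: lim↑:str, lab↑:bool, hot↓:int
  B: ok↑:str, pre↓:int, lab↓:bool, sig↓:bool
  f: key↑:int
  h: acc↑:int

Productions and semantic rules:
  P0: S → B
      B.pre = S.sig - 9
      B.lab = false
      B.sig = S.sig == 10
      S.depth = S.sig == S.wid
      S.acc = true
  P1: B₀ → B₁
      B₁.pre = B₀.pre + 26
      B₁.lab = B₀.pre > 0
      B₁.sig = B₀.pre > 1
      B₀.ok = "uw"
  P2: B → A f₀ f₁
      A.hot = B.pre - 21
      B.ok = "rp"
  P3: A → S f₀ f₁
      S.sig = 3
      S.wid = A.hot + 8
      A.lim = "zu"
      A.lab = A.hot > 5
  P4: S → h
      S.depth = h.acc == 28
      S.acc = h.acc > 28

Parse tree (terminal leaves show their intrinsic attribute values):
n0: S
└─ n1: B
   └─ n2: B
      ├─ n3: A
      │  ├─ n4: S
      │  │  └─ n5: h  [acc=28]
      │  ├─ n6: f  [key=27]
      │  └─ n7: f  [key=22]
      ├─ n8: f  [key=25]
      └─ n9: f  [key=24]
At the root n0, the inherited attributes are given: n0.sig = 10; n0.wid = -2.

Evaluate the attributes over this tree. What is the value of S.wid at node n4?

14

1. n0.sig = 10  [given at root]
2. n0.wid = -2  [given at root]
3. n1.pre = 1  [S.sig - 9]
4. n1.lab = false  [false]
5. n1.sig = true  [S.sig == 10]
6. n2.pre = 27  [B₀.pre + 26]
7. n2.lab = true  [B₀.pre > 0]
8. n2.sig = false  [B₀.pre > 1]
9. n3.hot = 6  [B.pre - 21]
10. n4.sig = 3  [3]
11. n4.wid = 14  [A.hot + 8]
12. n5.acc = 28  [terminal]
13. n4.depth = true  [h.acc == 28]
14. n4.acc = false  [h.acc > 28]
15. n6.key = 27  [terminal]
16. n7.key = 22  [terminal]
17. n3.lim = "zu"  ["zu"]
18. n3.lab = true  [A.hot > 5]
19. n8.key = 25  [terminal]
20. n9.key = 24  [terminal]
21. n2.ok = "rp"  ["rp"]
22. n1.ok = "uw"  ["uw"]
23. n0.depth = false  [S.sig == S.wid]
24. n0.acc = true  [true]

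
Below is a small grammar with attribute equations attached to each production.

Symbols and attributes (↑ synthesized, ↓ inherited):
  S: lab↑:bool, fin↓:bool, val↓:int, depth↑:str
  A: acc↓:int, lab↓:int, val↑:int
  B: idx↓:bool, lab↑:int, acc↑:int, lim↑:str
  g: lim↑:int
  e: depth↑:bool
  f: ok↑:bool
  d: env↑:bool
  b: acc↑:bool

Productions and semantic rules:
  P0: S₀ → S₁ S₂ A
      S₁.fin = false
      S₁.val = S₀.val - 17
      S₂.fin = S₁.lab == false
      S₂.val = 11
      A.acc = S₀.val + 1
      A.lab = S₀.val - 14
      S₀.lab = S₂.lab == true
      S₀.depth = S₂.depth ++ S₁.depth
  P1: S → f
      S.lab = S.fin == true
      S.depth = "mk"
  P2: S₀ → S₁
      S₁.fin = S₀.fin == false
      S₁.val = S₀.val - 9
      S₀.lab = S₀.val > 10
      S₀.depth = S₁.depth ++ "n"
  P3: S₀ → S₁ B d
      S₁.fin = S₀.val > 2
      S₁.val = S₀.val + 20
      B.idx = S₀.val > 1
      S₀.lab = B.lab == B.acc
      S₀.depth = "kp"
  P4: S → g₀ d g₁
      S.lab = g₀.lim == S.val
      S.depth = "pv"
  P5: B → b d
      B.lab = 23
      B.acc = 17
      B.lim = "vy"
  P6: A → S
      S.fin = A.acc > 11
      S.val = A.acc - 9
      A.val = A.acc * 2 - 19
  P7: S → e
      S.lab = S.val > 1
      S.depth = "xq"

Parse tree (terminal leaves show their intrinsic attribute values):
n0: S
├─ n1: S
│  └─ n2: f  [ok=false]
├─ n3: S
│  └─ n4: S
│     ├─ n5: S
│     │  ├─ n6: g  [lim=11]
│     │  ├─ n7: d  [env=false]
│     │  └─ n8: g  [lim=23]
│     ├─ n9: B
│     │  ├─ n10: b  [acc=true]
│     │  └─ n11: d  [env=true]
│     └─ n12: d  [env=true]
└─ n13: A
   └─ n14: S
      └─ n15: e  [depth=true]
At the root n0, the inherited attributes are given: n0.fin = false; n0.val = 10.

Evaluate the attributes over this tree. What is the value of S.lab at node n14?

true

1. n0.fin = false  [given at root]
2. n0.val = 10  [given at root]
3. n1.fin = false  [false]
4. n1.val = -7  [S₀.val - 17]
5. n2.ok = false  [terminal]
6. n1.lab = false  [S.fin == true]
7. n1.depth = "mk"  ["mk"]
8. n3.fin = true  [S₁.lab == false]
9. n3.val = 11  [11]
10. n4.fin = false  [S₀.fin == false]
11. n4.val = 2  [S₀.val - 9]
12. n5.fin = false  [S₀.val > 2]
13. n5.val = 22  [S₀.val + 20]
14. n6.lim = 11  [terminal]
15. n7.env = false  [terminal]
16. n8.lim = 23  [terminal]
17. n5.lab = false  [g₀.lim == S.val]
18. n5.depth = "pv"  ["pv"]
19. n9.idx = true  [S₀.val > 1]
20. n10.acc = true  [terminal]
21. n11.env = true  [terminal]
22. n9.lab = 23  [23]
23. n9.acc = 17  [17]
24. n9.lim = "vy"  ["vy"]
25. n12.env = true  [terminal]
26. n4.lab = false  [B.lab == B.acc]
27. n4.depth = "kp"  ["kp"]
28. n3.lab = true  [S₀.val > 10]
29. n3.depth = "kpn"  [S₁.depth ++ "n"]
30. n13.acc = 11  [S₀.val + 1]
31. n13.lab = -4  [S₀.val - 14]
32. n14.fin = false  [A.acc > 11]
33. n14.val = 2  [A.acc - 9]
34. n15.depth = true  [terminal]
35. n14.lab = true  [S.val > 1]
36. n14.depth = "xq"  ["xq"]
37. n13.val = 3  [A.acc * 2 - 19]
38. n0.lab = true  [S₂.lab == true]
39. n0.depth = "kpnmk"  [S₂.depth ++ S₁.depth]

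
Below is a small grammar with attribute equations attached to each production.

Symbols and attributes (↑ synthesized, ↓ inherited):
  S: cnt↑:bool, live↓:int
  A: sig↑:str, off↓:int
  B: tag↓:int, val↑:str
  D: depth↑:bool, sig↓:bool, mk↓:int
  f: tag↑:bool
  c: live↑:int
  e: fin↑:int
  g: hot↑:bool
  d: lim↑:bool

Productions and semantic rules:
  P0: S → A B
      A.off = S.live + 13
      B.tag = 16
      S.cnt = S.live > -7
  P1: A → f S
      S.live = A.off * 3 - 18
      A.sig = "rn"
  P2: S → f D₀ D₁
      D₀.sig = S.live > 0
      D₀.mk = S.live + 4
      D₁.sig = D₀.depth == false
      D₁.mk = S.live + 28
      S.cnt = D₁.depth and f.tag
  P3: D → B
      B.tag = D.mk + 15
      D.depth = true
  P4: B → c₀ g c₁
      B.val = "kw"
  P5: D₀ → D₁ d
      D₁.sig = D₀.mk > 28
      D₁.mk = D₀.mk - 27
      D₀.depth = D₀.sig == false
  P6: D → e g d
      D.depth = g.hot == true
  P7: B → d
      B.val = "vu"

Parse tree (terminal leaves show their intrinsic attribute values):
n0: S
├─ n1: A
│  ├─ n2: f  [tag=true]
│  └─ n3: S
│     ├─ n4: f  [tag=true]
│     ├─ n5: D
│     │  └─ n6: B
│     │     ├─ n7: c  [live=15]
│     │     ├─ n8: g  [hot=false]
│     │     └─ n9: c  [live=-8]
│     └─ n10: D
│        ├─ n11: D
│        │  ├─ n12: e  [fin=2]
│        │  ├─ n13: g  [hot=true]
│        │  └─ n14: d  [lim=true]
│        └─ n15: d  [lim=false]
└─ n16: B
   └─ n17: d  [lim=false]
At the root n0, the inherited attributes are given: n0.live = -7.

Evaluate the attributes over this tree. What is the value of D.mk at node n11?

1

1. n0.live = -7  [given at root]
2. n1.off = 6  [S.live + 13]
3. n2.tag = true  [terminal]
4. n3.live = 0  [A.off * 3 - 18]
5. n4.tag = true  [terminal]
6. n5.sig = false  [S.live > 0]
7. n5.mk = 4  [S.live + 4]
8. n6.tag = 19  [D.mk + 15]
9. n7.live = 15  [terminal]
10. n8.hot = false  [terminal]
11. n9.live = -8  [terminal]
12. n6.val = "kw"  ["kw"]
13. n5.depth = true  [true]
14. n10.sig = false  [D₀.depth == false]
15. n10.mk = 28  [S.live + 28]
16. n11.sig = false  [D₀.mk > 28]
17. n11.mk = 1  [D₀.mk - 27]
18. n12.fin = 2  [terminal]
19. n13.hot = true  [terminal]
20. n14.lim = true  [terminal]
21. n11.depth = true  [g.hot == true]
22. n15.lim = false  [terminal]
23. n10.depth = true  [D₀.sig == false]
24. n3.cnt = true  [D₁.depth and f.tag]
25. n1.sig = "rn"  ["rn"]
26. n16.tag = 16  [16]
27. n17.lim = false  [terminal]
28. n16.val = "vu"  ["vu"]
29. n0.cnt = false  [S.live > -7]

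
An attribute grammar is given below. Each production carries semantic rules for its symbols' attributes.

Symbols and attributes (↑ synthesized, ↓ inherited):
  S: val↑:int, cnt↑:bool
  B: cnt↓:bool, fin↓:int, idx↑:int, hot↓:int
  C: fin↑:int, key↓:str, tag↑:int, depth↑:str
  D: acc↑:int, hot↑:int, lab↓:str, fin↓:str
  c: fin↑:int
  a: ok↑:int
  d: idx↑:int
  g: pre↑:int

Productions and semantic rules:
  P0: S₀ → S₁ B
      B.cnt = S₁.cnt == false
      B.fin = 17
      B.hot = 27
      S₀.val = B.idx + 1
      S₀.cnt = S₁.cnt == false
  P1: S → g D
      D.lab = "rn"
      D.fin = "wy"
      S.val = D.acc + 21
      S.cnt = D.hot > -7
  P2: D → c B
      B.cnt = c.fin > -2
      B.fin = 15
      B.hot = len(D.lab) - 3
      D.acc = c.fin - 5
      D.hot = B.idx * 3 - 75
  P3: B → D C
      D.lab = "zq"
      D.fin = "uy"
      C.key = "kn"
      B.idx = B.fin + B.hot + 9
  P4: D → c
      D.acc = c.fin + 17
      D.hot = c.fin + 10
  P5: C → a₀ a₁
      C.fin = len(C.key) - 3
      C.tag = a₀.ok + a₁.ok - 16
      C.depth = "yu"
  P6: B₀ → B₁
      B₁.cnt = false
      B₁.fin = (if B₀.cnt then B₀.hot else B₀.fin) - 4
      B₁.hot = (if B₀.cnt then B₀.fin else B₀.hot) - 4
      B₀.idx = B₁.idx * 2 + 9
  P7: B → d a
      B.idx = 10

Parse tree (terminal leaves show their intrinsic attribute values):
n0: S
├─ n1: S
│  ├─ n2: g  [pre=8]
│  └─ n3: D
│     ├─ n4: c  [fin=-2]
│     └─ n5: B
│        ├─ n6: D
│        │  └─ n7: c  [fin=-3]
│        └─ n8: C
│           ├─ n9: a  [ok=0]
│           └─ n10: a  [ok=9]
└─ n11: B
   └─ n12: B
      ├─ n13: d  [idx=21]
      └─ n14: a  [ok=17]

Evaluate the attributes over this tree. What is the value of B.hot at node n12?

1. n2.pre = 8  [terminal]
2. n3.lab = "rn"  ["rn"]
3. n3.fin = "wy"  ["wy"]
4. n4.fin = -2  [terminal]
5. n5.cnt = false  [c.fin > -2]
6. n5.fin = 15  [15]
7. n5.hot = -1  [len(D.lab) - 3]
8. n6.lab = "zq"  ["zq"]
9. n6.fin = "uy"  ["uy"]
10. n7.fin = -3  [terminal]
11. n6.acc = 14  [c.fin + 17]
12. n6.hot = 7  [c.fin + 10]
13. n8.key = "kn"  ["kn"]
14. n9.ok = 0  [terminal]
15. n10.ok = 9  [terminal]
16. n8.fin = -1  [len(C.key) - 3]
17. n8.tag = -7  [a₀.ok + a₁.ok - 16]
18. n8.depth = "yu"  ["yu"]
19. n5.idx = 23  [B.fin + B.hot + 9]
20. n3.acc = -7  [c.fin - 5]
21. n3.hot = -6  [B.idx * 3 - 75]
22. n1.val = 14  [D.acc + 21]
23. n1.cnt = true  [D.hot > -7]
24. n11.cnt = false  [S₁.cnt == false]
25. n11.fin = 17  [17]
26. n11.hot = 27  [27]
27. n12.cnt = false  [false]
28. n12.fin = 13  [(if B₀.cnt then B₀.hot else B₀.fin) - 4]
29. n12.hot = 23  [(if B₀.cnt then B₀.fin else B₀.hot) - 4]
30. n13.idx = 21  [terminal]
31. n14.ok = 17  [terminal]
32. n12.idx = 10  [10]
33. n11.idx = 29  [B₁.idx * 2 + 9]
34. n0.val = 30  [B.idx + 1]
35. n0.cnt = false  [S₁.cnt == false]

23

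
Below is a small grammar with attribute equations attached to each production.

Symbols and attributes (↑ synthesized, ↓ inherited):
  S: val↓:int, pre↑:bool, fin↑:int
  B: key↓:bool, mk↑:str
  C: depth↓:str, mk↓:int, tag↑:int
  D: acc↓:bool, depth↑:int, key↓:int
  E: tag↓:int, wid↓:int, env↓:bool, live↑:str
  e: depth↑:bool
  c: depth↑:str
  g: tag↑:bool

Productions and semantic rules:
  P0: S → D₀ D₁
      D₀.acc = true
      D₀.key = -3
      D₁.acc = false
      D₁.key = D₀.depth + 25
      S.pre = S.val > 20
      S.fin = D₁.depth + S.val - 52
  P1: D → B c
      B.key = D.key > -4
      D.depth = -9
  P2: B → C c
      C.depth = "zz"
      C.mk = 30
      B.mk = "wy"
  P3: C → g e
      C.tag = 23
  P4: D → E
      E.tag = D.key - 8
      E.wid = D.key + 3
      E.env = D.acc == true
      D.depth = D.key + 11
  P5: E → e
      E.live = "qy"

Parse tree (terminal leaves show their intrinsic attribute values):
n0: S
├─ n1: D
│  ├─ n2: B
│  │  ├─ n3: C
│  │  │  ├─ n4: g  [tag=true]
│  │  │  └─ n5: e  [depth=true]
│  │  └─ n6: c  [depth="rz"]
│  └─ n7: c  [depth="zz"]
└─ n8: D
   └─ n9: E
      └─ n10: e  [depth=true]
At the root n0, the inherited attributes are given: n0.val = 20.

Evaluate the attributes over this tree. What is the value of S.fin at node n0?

1. n0.val = 20  [given at root]
2. n1.acc = true  [true]
3. n1.key = -3  [-3]
4. n2.key = true  [D.key > -4]
5. n3.depth = "zz"  ["zz"]
6. n3.mk = 30  [30]
7. n4.tag = true  [terminal]
8. n5.depth = true  [terminal]
9. n3.tag = 23  [23]
10. n6.depth = "rz"  [terminal]
11. n2.mk = "wy"  ["wy"]
12. n7.depth = "zz"  [terminal]
13. n1.depth = -9  [-9]
14. n8.acc = false  [false]
15. n8.key = 16  [D₀.depth + 25]
16. n9.tag = 8  [D.key - 8]
17. n9.wid = 19  [D.key + 3]
18. n9.env = false  [D.acc == true]
19. n10.depth = true  [terminal]
20. n9.live = "qy"  ["qy"]
21. n8.depth = 27  [D.key + 11]
22. n0.pre = false  [S.val > 20]
23. n0.fin = -5  [D₁.depth + S.val - 52]

-5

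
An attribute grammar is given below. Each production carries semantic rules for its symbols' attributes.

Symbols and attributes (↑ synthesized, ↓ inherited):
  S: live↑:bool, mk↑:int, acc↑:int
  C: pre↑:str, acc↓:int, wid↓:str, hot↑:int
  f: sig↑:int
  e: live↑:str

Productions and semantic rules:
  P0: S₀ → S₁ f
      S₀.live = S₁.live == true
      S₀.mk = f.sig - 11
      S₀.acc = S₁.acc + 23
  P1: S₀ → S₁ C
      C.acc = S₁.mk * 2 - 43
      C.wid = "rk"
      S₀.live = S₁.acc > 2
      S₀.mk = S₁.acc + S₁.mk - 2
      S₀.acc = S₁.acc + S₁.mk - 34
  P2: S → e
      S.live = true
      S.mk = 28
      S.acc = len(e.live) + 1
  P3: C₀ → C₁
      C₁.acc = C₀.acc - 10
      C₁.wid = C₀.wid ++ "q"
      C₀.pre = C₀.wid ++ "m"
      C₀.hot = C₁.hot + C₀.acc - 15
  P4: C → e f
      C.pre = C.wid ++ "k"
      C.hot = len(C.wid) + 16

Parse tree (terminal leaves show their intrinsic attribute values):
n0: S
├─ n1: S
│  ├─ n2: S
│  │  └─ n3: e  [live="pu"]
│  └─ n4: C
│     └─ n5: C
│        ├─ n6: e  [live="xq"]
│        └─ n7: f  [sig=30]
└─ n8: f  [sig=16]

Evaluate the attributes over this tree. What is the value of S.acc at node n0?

1. n3.live = "pu"  [terminal]
2. n2.live = true  [true]
3. n2.mk = 28  [28]
4. n2.acc = 3  [len(e.live) + 1]
5. n4.acc = 13  [S₁.mk * 2 - 43]
6. n4.wid = "rk"  ["rk"]
7. n5.acc = 3  [C₀.acc - 10]
8. n5.wid = "rkq"  [C₀.wid ++ "q"]
9. n6.live = "xq"  [terminal]
10. n7.sig = 30  [terminal]
11. n5.pre = "rkqk"  [C.wid ++ "k"]
12. n5.hot = 19  [len(C.wid) + 16]
13. n4.pre = "rkm"  [C₀.wid ++ "m"]
14. n4.hot = 17  [C₁.hot + C₀.acc - 15]
15. n1.live = true  [S₁.acc > 2]
16. n1.mk = 29  [S₁.acc + S₁.mk - 2]
17. n1.acc = -3  [S₁.acc + S₁.mk - 34]
18. n8.sig = 16  [terminal]
19. n0.live = true  [S₁.live == true]
20. n0.mk = 5  [f.sig - 11]
21. n0.acc = 20  [S₁.acc + 23]

20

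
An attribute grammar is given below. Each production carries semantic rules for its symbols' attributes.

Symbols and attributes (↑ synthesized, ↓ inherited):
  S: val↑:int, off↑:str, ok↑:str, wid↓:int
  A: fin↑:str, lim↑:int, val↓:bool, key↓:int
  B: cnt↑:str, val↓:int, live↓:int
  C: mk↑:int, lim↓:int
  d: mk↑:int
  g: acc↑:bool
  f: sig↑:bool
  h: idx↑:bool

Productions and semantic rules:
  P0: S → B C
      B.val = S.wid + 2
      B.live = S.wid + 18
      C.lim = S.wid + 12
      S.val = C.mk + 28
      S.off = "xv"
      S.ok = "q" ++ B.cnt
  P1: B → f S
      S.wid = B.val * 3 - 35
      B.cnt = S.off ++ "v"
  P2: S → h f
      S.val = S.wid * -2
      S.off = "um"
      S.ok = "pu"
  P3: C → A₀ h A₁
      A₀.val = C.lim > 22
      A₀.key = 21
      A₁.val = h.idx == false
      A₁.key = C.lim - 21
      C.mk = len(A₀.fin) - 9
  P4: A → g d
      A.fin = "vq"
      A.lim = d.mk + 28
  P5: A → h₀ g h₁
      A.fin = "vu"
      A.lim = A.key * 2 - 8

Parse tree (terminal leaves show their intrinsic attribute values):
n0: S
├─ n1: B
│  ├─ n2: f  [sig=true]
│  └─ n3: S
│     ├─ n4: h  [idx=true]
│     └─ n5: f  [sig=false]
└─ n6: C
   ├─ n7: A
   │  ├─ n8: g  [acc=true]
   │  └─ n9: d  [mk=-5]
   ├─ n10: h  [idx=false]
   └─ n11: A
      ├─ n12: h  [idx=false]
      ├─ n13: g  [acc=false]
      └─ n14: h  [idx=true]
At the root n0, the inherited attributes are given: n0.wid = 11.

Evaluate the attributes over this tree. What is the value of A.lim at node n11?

-4

1. n0.wid = 11  [given at root]
2. n1.val = 13  [S.wid + 2]
3. n1.live = 29  [S.wid + 18]
4. n2.sig = true  [terminal]
5. n3.wid = 4  [B.val * 3 - 35]
6. n4.idx = true  [terminal]
7. n5.sig = false  [terminal]
8. n3.val = -8  [S.wid * -2]
9. n3.off = "um"  ["um"]
10. n3.ok = "pu"  ["pu"]
11. n1.cnt = "umv"  [S.off ++ "v"]
12. n6.lim = 23  [S.wid + 12]
13. n7.val = true  [C.lim > 22]
14. n7.key = 21  [21]
15. n8.acc = true  [terminal]
16. n9.mk = -5  [terminal]
17. n7.fin = "vq"  ["vq"]
18. n7.lim = 23  [d.mk + 28]
19. n10.idx = false  [terminal]
20. n11.val = true  [h.idx == false]
21. n11.key = 2  [C.lim - 21]
22. n12.idx = false  [terminal]
23. n13.acc = false  [terminal]
24. n14.idx = true  [terminal]
25. n11.fin = "vu"  ["vu"]
26. n11.lim = -4  [A.key * 2 - 8]
27. n6.mk = -7  [len(A₀.fin) - 9]
28. n0.val = 21  [C.mk + 28]
29. n0.off = "xv"  ["xv"]
30. n0.ok = "qumv"  ["q" ++ B.cnt]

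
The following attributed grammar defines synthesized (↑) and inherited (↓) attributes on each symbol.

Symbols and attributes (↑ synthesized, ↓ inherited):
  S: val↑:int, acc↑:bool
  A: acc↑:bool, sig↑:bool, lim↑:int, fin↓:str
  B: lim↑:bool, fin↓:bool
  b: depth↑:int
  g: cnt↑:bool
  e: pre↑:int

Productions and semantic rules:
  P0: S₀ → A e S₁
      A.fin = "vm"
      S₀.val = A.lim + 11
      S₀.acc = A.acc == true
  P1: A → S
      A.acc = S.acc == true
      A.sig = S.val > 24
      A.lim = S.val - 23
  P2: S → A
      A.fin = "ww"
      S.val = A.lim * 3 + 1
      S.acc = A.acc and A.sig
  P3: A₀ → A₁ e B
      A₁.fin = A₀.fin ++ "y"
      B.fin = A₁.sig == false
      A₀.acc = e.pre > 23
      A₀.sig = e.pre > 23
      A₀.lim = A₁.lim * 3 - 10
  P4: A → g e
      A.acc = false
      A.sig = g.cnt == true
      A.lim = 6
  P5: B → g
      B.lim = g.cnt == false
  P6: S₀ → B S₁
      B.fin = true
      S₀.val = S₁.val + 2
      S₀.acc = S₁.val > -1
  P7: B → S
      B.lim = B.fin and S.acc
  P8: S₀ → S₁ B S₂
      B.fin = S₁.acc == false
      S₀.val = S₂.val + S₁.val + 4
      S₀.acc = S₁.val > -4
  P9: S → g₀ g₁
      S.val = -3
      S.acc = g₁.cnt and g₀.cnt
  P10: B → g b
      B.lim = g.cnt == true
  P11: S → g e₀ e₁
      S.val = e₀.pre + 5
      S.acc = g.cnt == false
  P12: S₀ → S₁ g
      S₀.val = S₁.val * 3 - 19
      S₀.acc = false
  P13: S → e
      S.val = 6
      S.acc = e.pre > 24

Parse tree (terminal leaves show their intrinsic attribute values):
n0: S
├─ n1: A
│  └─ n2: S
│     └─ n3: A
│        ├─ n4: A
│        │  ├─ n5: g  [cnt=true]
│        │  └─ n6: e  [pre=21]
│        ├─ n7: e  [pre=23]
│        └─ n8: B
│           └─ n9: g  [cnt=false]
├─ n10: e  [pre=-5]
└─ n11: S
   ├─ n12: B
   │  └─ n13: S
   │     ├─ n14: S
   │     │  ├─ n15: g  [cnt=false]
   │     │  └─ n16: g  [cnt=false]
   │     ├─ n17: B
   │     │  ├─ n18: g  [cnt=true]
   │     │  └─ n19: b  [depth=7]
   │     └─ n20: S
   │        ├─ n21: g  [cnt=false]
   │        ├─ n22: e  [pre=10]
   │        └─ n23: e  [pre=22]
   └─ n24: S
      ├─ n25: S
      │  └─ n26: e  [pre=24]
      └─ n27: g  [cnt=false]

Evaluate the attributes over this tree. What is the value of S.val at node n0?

1. n1.fin = "vm"  ["vm"]
2. n3.fin = "ww"  ["ww"]
3. n4.fin = "wwy"  [A₀.fin ++ "y"]
4. n5.cnt = true  [terminal]
5. n6.pre = 21  [terminal]
6. n4.acc = false  [false]
7. n4.sig = true  [g.cnt == true]
8. n4.lim = 6  [6]
9. n7.pre = 23  [terminal]
10. n8.fin = false  [A₁.sig == false]
11. n9.cnt = false  [terminal]
12. n8.lim = true  [g.cnt == false]
13. n3.acc = false  [e.pre > 23]
14. n3.sig = false  [e.pre > 23]
15. n3.lim = 8  [A₁.lim * 3 - 10]
16. n2.val = 25  [A.lim * 3 + 1]
17. n2.acc = false  [A.acc and A.sig]
18. n1.acc = false  [S.acc == true]
19. n1.sig = true  [S.val > 24]
20. n1.lim = 2  [S.val - 23]
21. n10.pre = -5  [terminal]
22. n12.fin = true  [true]
23. n15.cnt = false  [terminal]
24. n16.cnt = false  [terminal]
25. n14.val = -3  [-3]
26. n14.acc = false  [g₁.cnt and g₀.cnt]
27. n17.fin = true  [S₁.acc == false]
28. n18.cnt = true  [terminal]
29. n19.depth = 7  [terminal]
30. n17.lim = true  [g.cnt == true]
31. n21.cnt = false  [terminal]
32. n22.pre = 10  [terminal]
33. n23.pre = 22  [terminal]
34. n20.val = 15  [e₀.pre + 5]
35. n20.acc = true  [g.cnt == false]
36. n13.val = 16  [S₂.val + S₁.val + 4]
37. n13.acc = true  [S₁.val > -4]
38. n12.lim = true  [B.fin and S.acc]
39. n26.pre = 24  [terminal]
40. n25.val = 6  [6]
41. n25.acc = false  [e.pre > 24]
42. n27.cnt = false  [terminal]
43. n24.val = -1  [S₁.val * 3 - 19]
44. n24.acc = false  [false]
45. n11.val = 1  [S₁.val + 2]
46. n11.acc = false  [S₁.val > -1]
47. n0.val = 13  [A.lim + 11]
48. n0.acc = false  [A.acc == true]

13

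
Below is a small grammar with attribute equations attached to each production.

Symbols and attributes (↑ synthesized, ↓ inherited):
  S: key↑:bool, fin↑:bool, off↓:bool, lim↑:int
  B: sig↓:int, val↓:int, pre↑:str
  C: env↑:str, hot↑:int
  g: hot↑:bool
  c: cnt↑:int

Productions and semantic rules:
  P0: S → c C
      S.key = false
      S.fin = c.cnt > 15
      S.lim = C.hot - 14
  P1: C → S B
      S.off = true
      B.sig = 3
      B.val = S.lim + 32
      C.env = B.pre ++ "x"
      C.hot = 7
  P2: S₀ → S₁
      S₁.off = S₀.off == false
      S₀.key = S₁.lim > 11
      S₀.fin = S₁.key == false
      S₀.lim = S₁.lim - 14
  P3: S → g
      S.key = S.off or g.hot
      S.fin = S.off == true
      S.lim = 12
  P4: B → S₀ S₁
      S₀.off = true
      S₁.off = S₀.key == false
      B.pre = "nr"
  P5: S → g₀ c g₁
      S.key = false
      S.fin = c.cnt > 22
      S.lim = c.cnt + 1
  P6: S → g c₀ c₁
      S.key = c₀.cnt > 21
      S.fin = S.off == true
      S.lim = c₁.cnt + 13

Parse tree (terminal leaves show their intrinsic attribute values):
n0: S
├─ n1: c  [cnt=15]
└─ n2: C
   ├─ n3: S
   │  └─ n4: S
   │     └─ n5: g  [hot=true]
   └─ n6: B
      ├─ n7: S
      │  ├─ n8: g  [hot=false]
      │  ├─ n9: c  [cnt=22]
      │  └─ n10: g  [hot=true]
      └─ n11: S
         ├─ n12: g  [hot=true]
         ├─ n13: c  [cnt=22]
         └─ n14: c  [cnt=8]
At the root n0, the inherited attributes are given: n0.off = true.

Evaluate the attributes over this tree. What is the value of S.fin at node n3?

false

1. n0.off = true  [given at root]
2. n1.cnt = 15  [terminal]
3. n3.off = true  [true]
4. n4.off = false  [S₀.off == false]
5. n5.hot = true  [terminal]
6. n4.key = true  [S.off or g.hot]
7. n4.fin = false  [S.off == true]
8. n4.lim = 12  [12]
9. n3.key = true  [S₁.lim > 11]
10. n3.fin = false  [S₁.key == false]
11. n3.lim = -2  [S₁.lim - 14]
12. n6.sig = 3  [3]
13. n6.val = 30  [S.lim + 32]
14. n7.off = true  [true]
15. n8.hot = false  [terminal]
16. n9.cnt = 22  [terminal]
17. n10.hot = true  [terminal]
18. n7.key = false  [false]
19. n7.fin = false  [c.cnt > 22]
20. n7.lim = 23  [c.cnt + 1]
21. n11.off = true  [S₀.key == false]
22. n12.hot = true  [terminal]
23. n13.cnt = 22  [terminal]
24. n14.cnt = 8  [terminal]
25. n11.key = true  [c₀.cnt > 21]
26. n11.fin = true  [S.off == true]
27. n11.lim = 21  [c₁.cnt + 13]
28. n6.pre = "nr"  ["nr"]
29. n2.env = "nrx"  [B.pre ++ "x"]
30. n2.hot = 7  [7]
31. n0.key = false  [false]
32. n0.fin = false  [c.cnt > 15]
33. n0.lim = -7  [C.hot - 14]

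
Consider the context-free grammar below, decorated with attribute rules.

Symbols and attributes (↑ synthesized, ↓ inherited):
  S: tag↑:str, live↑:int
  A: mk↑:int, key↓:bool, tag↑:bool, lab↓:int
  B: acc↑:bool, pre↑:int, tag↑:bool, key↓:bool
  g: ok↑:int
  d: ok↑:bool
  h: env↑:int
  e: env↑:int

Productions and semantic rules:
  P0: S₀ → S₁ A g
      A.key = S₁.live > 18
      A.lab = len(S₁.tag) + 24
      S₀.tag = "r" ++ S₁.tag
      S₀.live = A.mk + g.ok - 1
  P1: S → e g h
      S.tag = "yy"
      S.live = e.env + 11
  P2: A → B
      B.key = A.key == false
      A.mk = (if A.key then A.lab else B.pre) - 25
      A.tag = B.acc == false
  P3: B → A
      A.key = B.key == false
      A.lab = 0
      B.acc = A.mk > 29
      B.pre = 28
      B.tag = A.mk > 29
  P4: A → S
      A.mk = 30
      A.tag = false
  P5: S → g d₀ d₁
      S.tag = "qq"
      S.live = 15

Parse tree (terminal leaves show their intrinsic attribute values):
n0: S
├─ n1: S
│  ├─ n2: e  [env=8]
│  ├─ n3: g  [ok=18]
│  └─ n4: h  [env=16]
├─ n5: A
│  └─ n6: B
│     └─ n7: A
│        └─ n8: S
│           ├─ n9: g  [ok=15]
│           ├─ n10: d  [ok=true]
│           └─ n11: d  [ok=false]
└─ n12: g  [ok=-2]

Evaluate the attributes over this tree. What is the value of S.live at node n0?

-2

1. n2.env = 8  [terminal]
2. n3.ok = 18  [terminal]
3. n4.env = 16  [terminal]
4. n1.tag = "yy"  ["yy"]
5. n1.live = 19  [e.env + 11]
6. n5.key = true  [S₁.live > 18]
7. n5.lab = 26  [len(S₁.tag) + 24]
8. n6.key = false  [A.key == false]
9. n7.key = true  [B.key == false]
10. n7.lab = 0  [0]
11. n9.ok = 15  [terminal]
12. n10.ok = true  [terminal]
13. n11.ok = false  [terminal]
14. n8.tag = "qq"  ["qq"]
15. n8.live = 15  [15]
16. n7.mk = 30  [30]
17. n7.tag = false  [false]
18. n6.acc = true  [A.mk > 29]
19. n6.pre = 28  [28]
20. n6.tag = true  [A.mk > 29]
21. n5.mk = 1  [(if A.key then A.lab else B.pre) - 25]
22. n5.tag = false  [B.acc == false]
23. n12.ok = -2  [terminal]
24. n0.tag = "ryy"  ["r" ++ S₁.tag]
25. n0.live = -2  [A.mk + g.ok - 1]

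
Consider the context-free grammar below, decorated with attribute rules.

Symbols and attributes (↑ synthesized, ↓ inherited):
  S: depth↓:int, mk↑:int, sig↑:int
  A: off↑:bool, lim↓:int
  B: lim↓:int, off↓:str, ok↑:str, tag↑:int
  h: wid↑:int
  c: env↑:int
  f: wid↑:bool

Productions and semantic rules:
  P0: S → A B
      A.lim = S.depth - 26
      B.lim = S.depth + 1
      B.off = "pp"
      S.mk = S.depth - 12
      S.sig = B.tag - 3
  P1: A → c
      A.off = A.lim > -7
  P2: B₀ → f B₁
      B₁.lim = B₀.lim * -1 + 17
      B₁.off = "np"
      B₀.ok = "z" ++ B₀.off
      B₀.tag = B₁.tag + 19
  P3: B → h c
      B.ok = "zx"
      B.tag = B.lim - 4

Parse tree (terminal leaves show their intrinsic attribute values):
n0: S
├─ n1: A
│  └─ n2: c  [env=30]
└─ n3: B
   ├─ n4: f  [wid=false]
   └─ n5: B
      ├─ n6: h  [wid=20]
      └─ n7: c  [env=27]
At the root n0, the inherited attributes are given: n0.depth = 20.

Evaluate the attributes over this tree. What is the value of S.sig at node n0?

8

1. n0.depth = 20  [given at root]
2. n1.lim = -6  [S.depth - 26]
3. n2.env = 30  [terminal]
4. n1.off = true  [A.lim > -7]
5. n3.lim = 21  [S.depth + 1]
6. n3.off = "pp"  ["pp"]
7. n4.wid = false  [terminal]
8. n5.lim = -4  [B₀.lim * -1 + 17]
9. n5.off = "np"  ["np"]
10. n6.wid = 20  [terminal]
11. n7.env = 27  [terminal]
12. n5.ok = "zx"  ["zx"]
13. n5.tag = -8  [B.lim - 4]
14. n3.ok = "zpp"  ["z" ++ B₀.off]
15. n3.tag = 11  [B₁.tag + 19]
16. n0.mk = 8  [S.depth - 12]
17. n0.sig = 8  [B.tag - 3]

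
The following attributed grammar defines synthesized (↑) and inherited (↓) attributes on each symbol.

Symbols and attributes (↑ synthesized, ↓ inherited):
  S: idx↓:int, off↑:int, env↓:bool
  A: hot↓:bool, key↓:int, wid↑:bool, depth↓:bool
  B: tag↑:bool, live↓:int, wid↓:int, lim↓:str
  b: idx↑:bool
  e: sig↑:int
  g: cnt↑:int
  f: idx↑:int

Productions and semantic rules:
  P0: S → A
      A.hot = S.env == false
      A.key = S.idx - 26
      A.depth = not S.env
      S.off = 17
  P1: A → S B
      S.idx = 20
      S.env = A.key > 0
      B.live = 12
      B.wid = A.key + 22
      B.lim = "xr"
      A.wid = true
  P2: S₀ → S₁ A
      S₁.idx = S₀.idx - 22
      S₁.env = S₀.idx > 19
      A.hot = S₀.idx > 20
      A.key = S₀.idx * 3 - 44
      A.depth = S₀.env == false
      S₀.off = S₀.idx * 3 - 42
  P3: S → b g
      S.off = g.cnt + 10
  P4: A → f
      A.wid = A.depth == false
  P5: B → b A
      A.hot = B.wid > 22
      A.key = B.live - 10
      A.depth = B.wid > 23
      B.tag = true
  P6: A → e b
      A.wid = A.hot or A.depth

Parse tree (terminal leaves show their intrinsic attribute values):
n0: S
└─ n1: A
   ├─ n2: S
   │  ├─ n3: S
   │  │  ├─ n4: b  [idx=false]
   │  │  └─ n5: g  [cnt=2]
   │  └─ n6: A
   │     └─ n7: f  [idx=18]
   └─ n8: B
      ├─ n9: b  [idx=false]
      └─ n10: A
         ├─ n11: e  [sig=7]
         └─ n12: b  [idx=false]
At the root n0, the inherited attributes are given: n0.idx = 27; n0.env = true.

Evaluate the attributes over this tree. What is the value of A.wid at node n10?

true

1. n0.idx = 27  [given at root]
2. n0.env = true  [given at root]
3. n1.hot = false  [S.env == false]
4. n1.key = 1  [S.idx - 26]
5. n1.depth = false  [not S.env]
6. n2.idx = 20  [20]
7. n2.env = true  [A.key > 0]
8. n3.idx = -2  [S₀.idx - 22]
9. n3.env = true  [S₀.idx > 19]
10. n4.idx = false  [terminal]
11. n5.cnt = 2  [terminal]
12. n3.off = 12  [g.cnt + 10]
13. n6.hot = false  [S₀.idx > 20]
14. n6.key = 16  [S₀.idx * 3 - 44]
15. n6.depth = false  [S₀.env == false]
16. n7.idx = 18  [terminal]
17. n6.wid = true  [A.depth == false]
18. n2.off = 18  [S₀.idx * 3 - 42]
19. n8.live = 12  [12]
20. n8.wid = 23  [A.key + 22]
21. n8.lim = "xr"  ["xr"]
22. n9.idx = false  [terminal]
23. n10.hot = true  [B.wid > 22]
24. n10.key = 2  [B.live - 10]
25. n10.depth = false  [B.wid > 23]
26. n11.sig = 7  [terminal]
27. n12.idx = false  [terminal]
28. n10.wid = true  [A.hot or A.depth]
29. n8.tag = true  [true]
30. n1.wid = true  [true]
31. n0.off = 17  [17]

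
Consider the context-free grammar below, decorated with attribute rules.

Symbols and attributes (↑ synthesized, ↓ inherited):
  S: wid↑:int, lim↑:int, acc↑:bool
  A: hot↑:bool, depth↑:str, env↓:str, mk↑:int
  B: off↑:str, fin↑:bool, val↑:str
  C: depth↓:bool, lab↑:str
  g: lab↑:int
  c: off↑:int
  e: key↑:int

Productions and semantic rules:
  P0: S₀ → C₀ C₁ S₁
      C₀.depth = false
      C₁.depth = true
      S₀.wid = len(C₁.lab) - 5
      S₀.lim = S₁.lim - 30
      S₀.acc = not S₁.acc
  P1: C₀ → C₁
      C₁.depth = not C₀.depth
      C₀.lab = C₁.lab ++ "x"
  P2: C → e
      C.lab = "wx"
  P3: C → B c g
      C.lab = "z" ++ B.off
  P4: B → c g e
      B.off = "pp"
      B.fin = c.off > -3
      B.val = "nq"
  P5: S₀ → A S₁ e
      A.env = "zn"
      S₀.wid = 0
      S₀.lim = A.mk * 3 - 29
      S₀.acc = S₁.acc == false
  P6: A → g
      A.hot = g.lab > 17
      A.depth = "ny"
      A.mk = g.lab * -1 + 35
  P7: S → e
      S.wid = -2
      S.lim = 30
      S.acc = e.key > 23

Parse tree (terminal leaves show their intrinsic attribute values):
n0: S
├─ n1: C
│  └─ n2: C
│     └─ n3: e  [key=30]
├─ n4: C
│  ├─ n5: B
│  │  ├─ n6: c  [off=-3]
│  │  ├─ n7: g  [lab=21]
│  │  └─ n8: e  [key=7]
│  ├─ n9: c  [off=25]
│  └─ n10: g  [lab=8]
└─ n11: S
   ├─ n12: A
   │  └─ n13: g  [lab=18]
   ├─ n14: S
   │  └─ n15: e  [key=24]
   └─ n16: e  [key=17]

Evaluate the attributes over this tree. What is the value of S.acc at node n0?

1. n1.depth = false  [false]
2. n2.depth = true  [not C₀.depth]
3. n3.key = 30  [terminal]
4. n2.lab = "wx"  ["wx"]
5. n1.lab = "wxx"  [C₁.lab ++ "x"]
6. n4.depth = true  [true]
7. n6.off = -3  [terminal]
8. n7.lab = 21  [terminal]
9. n8.key = 7  [terminal]
10. n5.off = "pp"  ["pp"]
11. n5.fin = false  [c.off > -3]
12. n5.val = "nq"  ["nq"]
13. n9.off = 25  [terminal]
14. n10.lab = 8  [terminal]
15. n4.lab = "zpp"  ["z" ++ B.off]
16. n12.env = "zn"  ["zn"]
17. n13.lab = 18  [terminal]
18. n12.hot = true  [g.lab > 17]
19. n12.depth = "ny"  ["ny"]
20. n12.mk = 17  [g.lab * -1 + 35]
21. n15.key = 24  [terminal]
22. n14.wid = -2  [-2]
23. n14.lim = 30  [30]
24. n14.acc = true  [e.key > 23]
25. n16.key = 17  [terminal]
26. n11.wid = 0  [0]
27. n11.lim = 22  [A.mk * 3 - 29]
28. n11.acc = false  [S₁.acc == false]
29. n0.wid = -2  [len(C₁.lab) - 5]
30. n0.lim = -8  [S₁.lim - 30]
31. n0.acc = true  [not S₁.acc]

true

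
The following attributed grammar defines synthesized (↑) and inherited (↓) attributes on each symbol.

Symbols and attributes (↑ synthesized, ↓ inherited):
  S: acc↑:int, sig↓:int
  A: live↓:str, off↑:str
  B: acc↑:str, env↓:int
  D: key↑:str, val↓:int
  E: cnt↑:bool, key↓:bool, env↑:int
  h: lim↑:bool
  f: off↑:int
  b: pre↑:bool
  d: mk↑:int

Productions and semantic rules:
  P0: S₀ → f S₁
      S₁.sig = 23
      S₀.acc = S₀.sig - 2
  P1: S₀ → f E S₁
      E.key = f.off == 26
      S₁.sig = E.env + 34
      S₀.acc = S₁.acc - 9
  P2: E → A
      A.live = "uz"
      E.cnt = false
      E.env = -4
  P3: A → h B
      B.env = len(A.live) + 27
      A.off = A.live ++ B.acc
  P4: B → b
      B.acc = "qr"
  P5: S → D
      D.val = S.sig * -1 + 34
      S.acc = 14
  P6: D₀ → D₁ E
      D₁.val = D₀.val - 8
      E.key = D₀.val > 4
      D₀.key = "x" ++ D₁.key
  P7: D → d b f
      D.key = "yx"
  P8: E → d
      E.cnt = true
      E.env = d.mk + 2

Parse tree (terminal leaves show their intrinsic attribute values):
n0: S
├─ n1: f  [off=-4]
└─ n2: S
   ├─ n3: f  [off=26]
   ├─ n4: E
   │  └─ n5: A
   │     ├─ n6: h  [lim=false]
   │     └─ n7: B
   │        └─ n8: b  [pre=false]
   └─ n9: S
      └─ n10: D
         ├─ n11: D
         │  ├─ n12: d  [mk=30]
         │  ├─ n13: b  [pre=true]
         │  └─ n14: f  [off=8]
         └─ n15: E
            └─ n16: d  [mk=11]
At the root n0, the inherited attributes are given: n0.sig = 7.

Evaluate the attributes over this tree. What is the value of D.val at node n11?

-4

1. n0.sig = 7  [given at root]
2. n1.off = -4  [terminal]
3. n2.sig = 23  [23]
4. n3.off = 26  [terminal]
5. n4.key = true  [f.off == 26]
6. n5.live = "uz"  ["uz"]
7. n6.lim = false  [terminal]
8. n7.env = 29  [len(A.live) + 27]
9. n8.pre = false  [terminal]
10. n7.acc = "qr"  ["qr"]
11. n5.off = "uzqr"  [A.live ++ B.acc]
12. n4.cnt = false  [false]
13. n4.env = -4  [-4]
14. n9.sig = 30  [E.env + 34]
15. n10.val = 4  [S.sig * -1 + 34]
16. n11.val = -4  [D₀.val - 8]
17. n12.mk = 30  [terminal]
18. n13.pre = true  [terminal]
19. n14.off = 8  [terminal]
20. n11.key = "yx"  ["yx"]
21. n15.key = false  [D₀.val > 4]
22. n16.mk = 11  [terminal]
23. n15.cnt = true  [true]
24. n15.env = 13  [d.mk + 2]
25. n10.key = "xyx"  ["x" ++ D₁.key]
26. n9.acc = 14  [14]
27. n2.acc = 5  [S₁.acc - 9]
28. n0.acc = 5  [S₀.sig - 2]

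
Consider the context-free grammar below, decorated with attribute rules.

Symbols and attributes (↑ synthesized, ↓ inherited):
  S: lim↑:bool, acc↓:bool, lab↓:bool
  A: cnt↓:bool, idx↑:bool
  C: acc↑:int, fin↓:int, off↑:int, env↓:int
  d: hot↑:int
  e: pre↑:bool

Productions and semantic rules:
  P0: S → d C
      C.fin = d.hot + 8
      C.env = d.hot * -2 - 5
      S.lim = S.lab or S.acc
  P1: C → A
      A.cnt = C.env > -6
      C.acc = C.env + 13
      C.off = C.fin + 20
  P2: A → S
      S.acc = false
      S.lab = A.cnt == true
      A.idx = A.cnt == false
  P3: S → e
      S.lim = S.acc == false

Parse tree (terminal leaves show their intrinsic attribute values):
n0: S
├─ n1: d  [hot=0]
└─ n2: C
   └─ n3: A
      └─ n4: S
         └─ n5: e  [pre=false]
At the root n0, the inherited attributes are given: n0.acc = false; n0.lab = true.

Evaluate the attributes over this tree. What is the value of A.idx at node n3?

1. n0.acc = false  [given at root]
2. n0.lab = true  [given at root]
3. n1.hot = 0  [terminal]
4. n2.fin = 8  [d.hot + 8]
5. n2.env = -5  [d.hot * -2 - 5]
6. n3.cnt = true  [C.env > -6]
7. n4.acc = false  [false]
8. n4.lab = true  [A.cnt == true]
9. n5.pre = false  [terminal]
10. n4.lim = true  [S.acc == false]
11. n3.idx = false  [A.cnt == false]
12. n2.acc = 8  [C.env + 13]
13. n2.off = 28  [C.fin + 20]
14. n0.lim = true  [S.lab or S.acc]

false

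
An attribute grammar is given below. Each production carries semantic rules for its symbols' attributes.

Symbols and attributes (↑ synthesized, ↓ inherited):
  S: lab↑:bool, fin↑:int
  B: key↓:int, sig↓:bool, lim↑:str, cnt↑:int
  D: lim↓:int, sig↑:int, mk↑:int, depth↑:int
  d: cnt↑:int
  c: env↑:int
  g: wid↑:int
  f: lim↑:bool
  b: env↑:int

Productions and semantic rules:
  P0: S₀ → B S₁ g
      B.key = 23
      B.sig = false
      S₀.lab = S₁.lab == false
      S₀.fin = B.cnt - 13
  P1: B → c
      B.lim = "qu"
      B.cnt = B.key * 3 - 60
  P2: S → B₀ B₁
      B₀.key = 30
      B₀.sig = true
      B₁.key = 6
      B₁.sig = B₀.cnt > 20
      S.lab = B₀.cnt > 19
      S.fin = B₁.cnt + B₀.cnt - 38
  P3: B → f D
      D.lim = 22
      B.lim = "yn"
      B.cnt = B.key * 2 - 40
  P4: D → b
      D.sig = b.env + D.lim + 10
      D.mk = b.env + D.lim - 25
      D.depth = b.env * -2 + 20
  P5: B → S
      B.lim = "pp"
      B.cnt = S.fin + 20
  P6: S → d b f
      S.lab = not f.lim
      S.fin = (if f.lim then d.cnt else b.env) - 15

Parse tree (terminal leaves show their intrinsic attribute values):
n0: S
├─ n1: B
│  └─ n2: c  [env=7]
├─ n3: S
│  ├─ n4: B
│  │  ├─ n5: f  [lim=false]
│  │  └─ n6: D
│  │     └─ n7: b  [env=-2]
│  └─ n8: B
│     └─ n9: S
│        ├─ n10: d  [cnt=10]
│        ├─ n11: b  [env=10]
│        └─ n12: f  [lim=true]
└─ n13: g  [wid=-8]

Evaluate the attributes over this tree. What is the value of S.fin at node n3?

1. n1.key = 23  [23]
2. n1.sig = false  [false]
3. n2.env = 7  [terminal]
4. n1.lim = "qu"  ["qu"]
5. n1.cnt = 9  [B.key * 3 - 60]
6. n4.key = 30  [30]
7. n4.sig = true  [true]
8. n5.lim = false  [terminal]
9. n6.lim = 22  [22]
10. n7.env = -2  [terminal]
11. n6.sig = 30  [b.env + D.lim + 10]
12. n6.mk = -5  [b.env + D.lim - 25]
13. n6.depth = 24  [b.env * -2 + 20]
14. n4.lim = "yn"  ["yn"]
15. n4.cnt = 20  [B.key * 2 - 40]
16. n8.key = 6  [6]
17. n8.sig = false  [B₀.cnt > 20]
18. n10.cnt = 10  [terminal]
19. n11.env = 10  [terminal]
20. n12.lim = true  [terminal]
21. n9.lab = false  [not f.lim]
22. n9.fin = -5  [(if f.lim then d.cnt else b.env) - 15]
23. n8.lim = "pp"  ["pp"]
24. n8.cnt = 15  [S.fin + 20]
25. n3.lab = true  [B₀.cnt > 19]
26. n3.fin = -3  [B₁.cnt + B₀.cnt - 38]
27. n13.wid = -8  [terminal]
28. n0.lab = false  [S₁.lab == false]
29. n0.fin = -4  [B.cnt - 13]

-3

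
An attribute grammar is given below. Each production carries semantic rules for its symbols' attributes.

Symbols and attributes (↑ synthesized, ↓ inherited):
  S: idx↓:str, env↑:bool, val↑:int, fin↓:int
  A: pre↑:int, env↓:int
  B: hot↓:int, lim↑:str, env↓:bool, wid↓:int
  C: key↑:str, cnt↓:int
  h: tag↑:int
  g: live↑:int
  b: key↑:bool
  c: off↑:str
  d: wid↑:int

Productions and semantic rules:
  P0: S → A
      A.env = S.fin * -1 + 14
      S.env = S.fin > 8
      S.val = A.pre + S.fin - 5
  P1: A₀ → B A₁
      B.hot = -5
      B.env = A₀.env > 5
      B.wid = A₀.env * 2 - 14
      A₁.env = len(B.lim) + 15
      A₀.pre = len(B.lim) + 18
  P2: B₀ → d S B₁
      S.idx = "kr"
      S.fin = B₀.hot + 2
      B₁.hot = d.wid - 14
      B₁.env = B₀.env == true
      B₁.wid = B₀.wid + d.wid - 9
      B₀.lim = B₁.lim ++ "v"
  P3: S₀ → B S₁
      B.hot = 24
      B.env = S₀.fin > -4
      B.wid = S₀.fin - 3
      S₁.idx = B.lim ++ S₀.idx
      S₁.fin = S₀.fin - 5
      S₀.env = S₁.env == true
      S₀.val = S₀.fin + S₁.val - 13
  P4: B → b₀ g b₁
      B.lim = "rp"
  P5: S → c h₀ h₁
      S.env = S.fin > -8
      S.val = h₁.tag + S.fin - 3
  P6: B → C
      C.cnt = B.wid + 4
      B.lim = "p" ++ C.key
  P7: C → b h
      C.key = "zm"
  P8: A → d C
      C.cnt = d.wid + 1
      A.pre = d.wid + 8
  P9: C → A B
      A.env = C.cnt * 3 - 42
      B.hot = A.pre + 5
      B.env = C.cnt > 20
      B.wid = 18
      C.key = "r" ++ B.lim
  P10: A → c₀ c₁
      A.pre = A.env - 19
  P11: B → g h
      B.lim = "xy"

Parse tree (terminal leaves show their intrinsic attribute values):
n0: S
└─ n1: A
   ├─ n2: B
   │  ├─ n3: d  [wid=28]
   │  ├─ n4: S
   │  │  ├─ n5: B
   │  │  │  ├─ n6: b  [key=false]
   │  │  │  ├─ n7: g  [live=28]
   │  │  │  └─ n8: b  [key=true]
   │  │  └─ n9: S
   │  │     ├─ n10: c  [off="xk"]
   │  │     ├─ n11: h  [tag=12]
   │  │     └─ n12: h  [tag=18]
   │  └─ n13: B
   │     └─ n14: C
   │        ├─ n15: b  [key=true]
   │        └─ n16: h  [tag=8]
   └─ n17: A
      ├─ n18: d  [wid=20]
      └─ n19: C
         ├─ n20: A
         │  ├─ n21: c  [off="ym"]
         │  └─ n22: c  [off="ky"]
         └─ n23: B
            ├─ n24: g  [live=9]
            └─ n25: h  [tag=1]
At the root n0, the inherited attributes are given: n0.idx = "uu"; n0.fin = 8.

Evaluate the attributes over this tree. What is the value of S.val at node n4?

-9

1. n0.idx = "uu"  [given at root]
2. n0.fin = 8  [given at root]
3. n1.env = 6  [S.fin * -1 + 14]
4. n2.hot = -5  [-5]
5. n2.env = true  [A₀.env > 5]
6. n2.wid = -2  [A₀.env * 2 - 14]
7. n3.wid = 28  [terminal]
8. n4.idx = "kr"  ["kr"]
9. n4.fin = -3  [B₀.hot + 2]
10. n5.hot = 24  [24]
11. n5.env = true  [S₀.fin > -4]
12. n5.wid = -6  [S₀.fin - 3]
13. n6.key = false  [terminal]
14. n7.live = 28  [terminal]
15. n8.key = true  [terminal]
16. n5.lim = "rp"  ["rp"]
17. n9.idx = "rpkr"  [B.lim ++ S₀.idx]
18. n9.fin = -8  [S₀.fin - 5]
19. n10.off = "xk"  [terminal]
20. n11.tag = 12  [terminal]
21. n12.tag = 18  [terminal]
22. n9.env = false  [S.fin > -8]
23. n9.val = 7  [h₁.tag + S.fin - 3]
24. n4.env = false  [S₁.env == true]
25. n4.val = -9  [S₀.fin + S₁.val - 13]
26. n13.hot = 14  [d.wid - 14]
27. n13.env = true  [B₀.env == true]
28. n13.wid = 17  [B₀.wid + d.wid - 9]
29. n14.cnt = 21  [B.wid + 4]
30. n15.key = true  [terminal]
31. n16.tag = 8  [terminal]
32. n14.key = "zm"  ["zm"]
33. n13.lim = "pzm"  ["p" ++ C.key]
34. n2.lim = "pzmv"  [B₁.lim ++ "v"]
35. n17.env = 19  [len(B.lim) + 15]
36. n18.wid = 20  [terminal]
37. n19.cnt = 21  [d.wid + 1]
38. n20.env = 21  [C.cnt * 3 - 42]
39. n21.off = "ym"  [terminal]
40. n22.off = "ky"  [terminal]
41. n20.pre = 2  [A.env - 19]
42. n23.hot = 7  [A.pre + 5]
43. n23.env = true  [C.cnt > 20]
44. n23.wid = 18  [18]
45. n24.live = 9  [terminal]
46. n25.tag = 1  [terminal]
47. n23.lim = "xy"  ["xy"]
48. n19.key = "rxy"  ["r" ++ B.lim]
49. n17.pre = 28  [d.wid + 8]
50. n1.pre = 22  [len(B.lim) + 18]
51. n0.env = false  [S.fin > 8]
52. n0.val = 25  [A.pre + S.fin - 5]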